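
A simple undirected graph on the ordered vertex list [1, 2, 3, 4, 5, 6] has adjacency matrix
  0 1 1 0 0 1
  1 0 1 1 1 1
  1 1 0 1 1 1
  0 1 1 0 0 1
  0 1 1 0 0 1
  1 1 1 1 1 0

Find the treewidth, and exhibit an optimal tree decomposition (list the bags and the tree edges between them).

Treewidth 3.
One optimal decomposition is:
Bags: B1 = {2, 3, 5, 6}  B2 = {1, 2, 3, 6}  B3 = {2, 3, 4, 6}
Tree: B1–B2, B1–B3

Every bag has size at most 4, so the width is 4 − 1 = 3 and tw(G) ≤ 3. For the lower bound, the 4 vertices {1, 2, 3, 6} are pairwise adjacent, and any tree decomposition puts a clique entirely inside one bag — forcing width ≥ 3. Therefore the treewidth is 3.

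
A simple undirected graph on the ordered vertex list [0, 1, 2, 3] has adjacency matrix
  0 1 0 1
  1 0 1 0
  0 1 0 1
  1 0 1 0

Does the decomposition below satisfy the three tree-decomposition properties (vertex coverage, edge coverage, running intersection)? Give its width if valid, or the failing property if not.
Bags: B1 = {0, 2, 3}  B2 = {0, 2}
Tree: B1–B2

No — vertex 1 appears in no bag.

A tree decomposition must satisfy three properties: every vertex lies in some bag; for every edge, both endpoints lie together in some bag; and for every vertex, the bags containing it form a connected subtree. Here vertex 1 appears in no bag, so the decomposition is invalid.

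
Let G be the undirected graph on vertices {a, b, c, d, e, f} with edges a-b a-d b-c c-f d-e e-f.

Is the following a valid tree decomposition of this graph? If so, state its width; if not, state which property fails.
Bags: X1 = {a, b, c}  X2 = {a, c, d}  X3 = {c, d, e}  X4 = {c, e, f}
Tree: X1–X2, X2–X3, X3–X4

Every vertex of G appears in some bag (union = {a, b, c, d, e, f}); every edge is covered by a bag; and for each vertex v the set of bags containing v is connected in the bag tree. The decomposition is therefore valid. The largest bag has 3 vertices, so the width is 2.

Yes; width 2.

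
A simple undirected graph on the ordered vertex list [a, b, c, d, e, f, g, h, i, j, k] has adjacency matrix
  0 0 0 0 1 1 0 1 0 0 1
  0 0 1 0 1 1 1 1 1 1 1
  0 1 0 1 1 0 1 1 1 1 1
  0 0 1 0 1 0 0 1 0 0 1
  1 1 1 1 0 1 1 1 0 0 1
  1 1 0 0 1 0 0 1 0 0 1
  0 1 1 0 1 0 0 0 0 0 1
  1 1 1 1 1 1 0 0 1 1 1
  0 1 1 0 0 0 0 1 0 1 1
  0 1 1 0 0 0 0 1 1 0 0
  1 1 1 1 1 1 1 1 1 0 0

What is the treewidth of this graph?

4

A width-4 tree decomposition is:
Bags: B1 = {b, e, f, h, k}  B2 = {b, c, e, h, k}  B3 = {c, d, e, h, k}  B4 = {a, e, f, h, k}  B5 = {b, c, e, g, k}  B6 = {b, c, h, i, k}  B7 = {b, c, h, i, j}
Tree: B1–B2, B2–B3, B1–B4, B2–B5, B2–B6, B6–B7
The largest bag has 5 vertices, giving width 4; this decomposition certifies tw(G) ≤ 4. For the lower bound, the 5 vertices {b, c, e, g, k} are pairwise adjacent, and any tree decomposition puts a clique entirely inside one bag — forcing width ≥ 4. Hence tw(G) = 4 exactly.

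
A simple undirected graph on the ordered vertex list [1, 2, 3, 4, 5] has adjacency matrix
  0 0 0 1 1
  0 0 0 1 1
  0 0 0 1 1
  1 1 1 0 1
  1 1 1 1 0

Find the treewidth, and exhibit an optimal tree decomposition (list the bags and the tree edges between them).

The largest bag has 3 vertices, giving width 2; this decomposition certifies tw(G) ≤ 2. Conversely, {1, 4, 5} is a clique of size 3, and the vertices of any clique must share a bag in every tree decomposition; so some bag has ≥ 3 vertices and tw(G) ≥ 2. Hence tw(G) = 2 exactly.

Treewidth 2.
One optimal decomposition is:
Bags: B1 = {1, 4, 5}  B2 = {3, 4, 5}  B3 = {2, 4, 5}
Tree: B1–B2, B2–B3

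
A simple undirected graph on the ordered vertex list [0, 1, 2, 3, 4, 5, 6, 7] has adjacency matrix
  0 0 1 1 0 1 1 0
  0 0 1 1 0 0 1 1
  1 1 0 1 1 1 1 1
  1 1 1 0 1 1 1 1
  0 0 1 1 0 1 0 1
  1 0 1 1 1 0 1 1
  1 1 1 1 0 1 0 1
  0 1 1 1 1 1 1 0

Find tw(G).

A width-4 tree decomposition is:
Bags: B1 = {2, 3, 5, 6, 7}  B2 = {0, 2, 3, 5, 6}  B3 = {1, 2, 3, 6, 7}  B4 = {2, 3, 4, 5, 7}
Tree: B1–B2, B1–B3, B1–B4
Each bag holds 5 vertices, so the decomposition has width 4, which upper-bounds the treewidth. Conversely, {1, 2, 3, 6, 7} is a clique of size 5, and the vertices of any clique must share a bag in every tree decomposition; so some bag has ≥ 5 vertices and tw(G) ≥ 4. Therefore the treewidth is 4.

4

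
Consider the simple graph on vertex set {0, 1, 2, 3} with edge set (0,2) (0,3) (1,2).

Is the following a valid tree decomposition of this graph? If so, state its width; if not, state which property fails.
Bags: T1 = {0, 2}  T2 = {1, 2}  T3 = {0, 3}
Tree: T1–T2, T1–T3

Yes; width 1.

Every vertex of G appears in some bag (union = {0, 1, 2, 3}); every edge is covered by a bag; and for each vertex v the set of bags containing v is connected in the bag tree. The decomposition is therefore valid. The largest bag has 2 vertices, so the width is 1.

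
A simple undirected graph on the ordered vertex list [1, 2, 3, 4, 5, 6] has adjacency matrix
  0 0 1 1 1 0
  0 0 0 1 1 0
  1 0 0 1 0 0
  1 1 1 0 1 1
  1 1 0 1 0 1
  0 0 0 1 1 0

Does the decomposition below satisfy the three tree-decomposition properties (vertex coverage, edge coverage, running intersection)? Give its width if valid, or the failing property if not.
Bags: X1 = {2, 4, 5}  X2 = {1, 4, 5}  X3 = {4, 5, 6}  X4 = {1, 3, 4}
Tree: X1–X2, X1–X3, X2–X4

Yes; width 2.

Checking the three conditions: (i) the bags cover all of {1, 2, 3, 4, 5, 6}; (ii) for each edge, some bag contains both endpoints; (iii) the bags containing any fixed vertex form a subtree. All hold, so the decomposition is valid with width 3 − 1 = 2.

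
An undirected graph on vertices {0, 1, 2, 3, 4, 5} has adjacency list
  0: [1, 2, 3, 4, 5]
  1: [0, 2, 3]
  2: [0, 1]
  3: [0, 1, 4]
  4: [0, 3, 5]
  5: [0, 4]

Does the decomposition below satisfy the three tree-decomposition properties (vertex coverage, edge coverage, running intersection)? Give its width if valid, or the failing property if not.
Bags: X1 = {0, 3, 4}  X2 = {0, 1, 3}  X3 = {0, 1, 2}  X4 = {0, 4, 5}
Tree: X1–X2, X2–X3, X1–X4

Vertex coverage: the bags together contain {0, 1, 2, 3, 4, 5}, the full vertex set. Edge coverage: each edge of G has both endpoints in at least one bag. Running intersection: for every vertex, the bags containing it form a connected subtree. All three properties hold, so this is a valid tree decomposition of width max|bag| − 1 = 2, and hence tw(G) ≤ 2.

Yes; width 2.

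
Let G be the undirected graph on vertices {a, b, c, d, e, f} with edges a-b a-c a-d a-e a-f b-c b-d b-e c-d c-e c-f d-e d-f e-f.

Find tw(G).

4

A width-4 tree decomposition is:
Bags: B1 = {a, b, c, d, e}  B2 = {a, c, d, e, f}
Tree: B1–B2
Each bag holds 5 vertices, so the decomposition has width 4, which upper-bounds the treewidth. On the other hand G contains the 5-clique {a, c, d, e, f}. A clique must lie in a single bag of any decomposition, so no decomposition can have width below 4. Combining the bounds, tw(G) = 4.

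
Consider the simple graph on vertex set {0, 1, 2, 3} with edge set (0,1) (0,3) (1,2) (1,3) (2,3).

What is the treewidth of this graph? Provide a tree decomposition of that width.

Every bag has size at most 3, so the width is 3 − 1 = 2 and tw(G) ≤ 2. For the lower bound, the 3 vertices {0, 1, 3} are pairwise adjacent, and any tree decomposition puts a clique entirely inside one bag — forcing width ≥ 2. Therefore the treewidth is 2.

Treewidth 2.
Bags: B1 = {0, 1, 3}  B2 = {1, 2, 3}
Tree: B1–B2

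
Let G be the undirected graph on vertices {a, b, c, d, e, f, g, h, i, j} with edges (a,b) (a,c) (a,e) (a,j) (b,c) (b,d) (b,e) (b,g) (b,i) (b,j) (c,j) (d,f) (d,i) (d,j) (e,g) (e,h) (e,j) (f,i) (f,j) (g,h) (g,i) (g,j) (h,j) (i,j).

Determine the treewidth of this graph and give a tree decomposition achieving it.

Treewidth 3.
Bags: B1 = {d, f, i, j}  B2 = {b, d, i, j}  B3 = {b, g, i, j}  B4 = {b, e, g, j}  B5 = {e, g, h, j}  B6 = {a, b, e, j}  B7 = {a, b, c, j}
Tree: B1–B2, B2–B3, B3–B4, B4–B5, B4–B6, B6–B7

Every bag has size at most 4, so the width is 4 − 1 = 3 and tw(G) ≤ 3. Conversely, {e, g, h, j} is a clique of size 4, and the vertices of any clique must share a bag in every tree decomposition; so some bag has ≥ 4 vertices and tw(G) ≥ 3. The upper and lower bounds meet at 3, so that is the treewidth.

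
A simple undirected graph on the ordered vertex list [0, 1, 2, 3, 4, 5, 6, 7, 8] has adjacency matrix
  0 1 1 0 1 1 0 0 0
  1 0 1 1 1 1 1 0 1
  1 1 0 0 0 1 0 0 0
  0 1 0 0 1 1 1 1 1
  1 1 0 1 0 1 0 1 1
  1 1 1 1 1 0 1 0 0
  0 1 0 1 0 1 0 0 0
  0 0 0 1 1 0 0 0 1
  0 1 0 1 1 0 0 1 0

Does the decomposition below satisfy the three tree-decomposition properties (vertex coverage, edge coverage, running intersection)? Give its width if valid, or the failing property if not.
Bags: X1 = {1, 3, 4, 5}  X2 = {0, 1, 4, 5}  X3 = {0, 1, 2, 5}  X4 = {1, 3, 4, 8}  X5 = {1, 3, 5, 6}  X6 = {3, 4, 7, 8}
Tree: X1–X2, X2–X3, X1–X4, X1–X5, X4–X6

Vertex coverage: the bags together contain {0, 1, 2, 3, 4, 5, 6, 7, 8}, the full vertex set. Edge coverage: each edge of G has both endpoints in at least one bag. Running intersection: for every vertex, the bags containing it form a connected subtree. All three properties hold, so this is a valid tree decomposition of width max|bag| − 1 = 3, and hence tw(G) ≤ 3.

Yes; width 3.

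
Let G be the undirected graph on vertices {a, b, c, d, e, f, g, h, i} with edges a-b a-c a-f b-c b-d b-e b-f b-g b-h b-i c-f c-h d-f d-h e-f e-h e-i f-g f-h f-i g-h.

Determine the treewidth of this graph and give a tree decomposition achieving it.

The largest bag has 4 vertices, giving width 3; this decomposition certifies tw(G) ≤ 3. For the lower bound, the 4 vertices {b, d, f, h} are pairwise adjacent, and any tree decomposition puts a clique entirely inside one bag — forcing width ≥ 3. Hence tw(G) = 3 exactly.

Treewidth 3.
Bags: B1 = {b, c, f, h}  B2 = {a, b, c, f}  B3 = {b, e, f, h}  B4 = {b, e, f, i}  B5 = {b, d, f, h}  B6 = {b, f, g, h}
Tree: B1–B2, B1–B3, B3–B4, B1–B5, B1–B6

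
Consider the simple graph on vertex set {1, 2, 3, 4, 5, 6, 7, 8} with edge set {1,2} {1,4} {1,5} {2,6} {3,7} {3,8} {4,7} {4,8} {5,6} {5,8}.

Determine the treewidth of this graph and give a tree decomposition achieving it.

The largest bag has 3 vertices, giving width 2; this decomposition certifies tw(G) ≤ 2. The edges 3–7–4–8–3 form a cycle, so G is not a tree and its treewidth is at least 2. Hence tw(G) = 2 exactly.

Treewidth 2.
One such decomposition:
Bags: B1 = {3, 7, 8}  B2 = {4, 7, 8}  B3 = {4, 5, 8}  B4 = {1, 4, 5}  B5 = {1, 5, 6}  B6 = {1, 2, 6}
Tree: B1–B2, B2–B3, B3–B4, B4–B5, B5–B6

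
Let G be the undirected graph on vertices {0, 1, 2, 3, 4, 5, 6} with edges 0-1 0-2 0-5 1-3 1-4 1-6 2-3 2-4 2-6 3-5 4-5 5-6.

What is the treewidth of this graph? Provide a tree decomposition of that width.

Treewidth 3.
One such decomposition:
Bags: B1 = {1, 2, 5, 6}  B2 = {1, 2, 3, 5}  B3 = {0, 1, 2, 5}  B4 = {1, 2, 4, 5}
Tree: B1–B2, B2–B3, B3–B4

Every bag has size at most 4, so the width is 4 − 1 = 3 and tw(G) ≤ 3. For the lower bound: the 4 vertex sets {1,6}, {2,3}, {5}, {0} are disjoint, each induces a connected subgraph, and every pair is joined by at least one edge of G. Contracting each set to a single vertex therefore yields K_{4} as a minor, and since treewidth is minor-monotone, tw(G) ≥ tw(K_{4}) = 3. Hence tw(G) = 3 exactly.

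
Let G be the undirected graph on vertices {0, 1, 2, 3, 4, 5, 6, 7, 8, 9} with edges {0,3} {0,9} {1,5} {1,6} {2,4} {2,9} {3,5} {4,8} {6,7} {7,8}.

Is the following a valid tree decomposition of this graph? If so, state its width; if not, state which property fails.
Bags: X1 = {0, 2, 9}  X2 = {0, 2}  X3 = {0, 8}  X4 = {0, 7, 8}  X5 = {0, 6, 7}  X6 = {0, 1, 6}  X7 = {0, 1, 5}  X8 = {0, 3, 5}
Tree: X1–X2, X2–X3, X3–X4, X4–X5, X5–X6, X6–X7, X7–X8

No — vertex 4 appears in no bag.

A tree decomposition must satisfy three properties: every vertex lies in some bag; for every edge, both endpoints lie together in some bag; and for every vertex, the bags containing it form a connected subtree. Here vertex 4 appears in no bag, so the decomposition is invalid.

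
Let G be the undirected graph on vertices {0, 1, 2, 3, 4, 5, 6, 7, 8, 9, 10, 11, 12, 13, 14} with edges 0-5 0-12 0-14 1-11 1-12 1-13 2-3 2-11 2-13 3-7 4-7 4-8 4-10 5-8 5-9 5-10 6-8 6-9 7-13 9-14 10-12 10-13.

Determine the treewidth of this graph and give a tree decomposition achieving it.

Each bag holds 4 vertices, so the decomposition has width 3, which upper-bounds the treewidth. For the lower bound: the 4 vertex sets {6,9,14}, {8}, {5}, {0,4,10,12} are disjoint, each induces a connected subgraph, and every pair is joined by at least one edge of G. Contracting each set to a single vertex therefore yields K_{4} as a minor, and since treewidth is minor-monotone, tw(G) ≥ tw(K_{4}) = 3. The upper and lower bounds meet at 3, so that is the treewidth.

Treewidth 3.
One such decomposition:
Bags: B1 = {6, 8, 9, 14}  B2 = {5, 8, 9, 14}  B3 = {0, 5, 8, 14}  B4 = {0, 4, 5, 8}  B5 = {0, 4, 5, 10}  B6 = {0, 4, 10, 12}  B7 = {4, 7, 10, 12}  B8 = {7, 10, 12, 13}  B9 = {1, 7, 12, 13}  B10 = {1, 3, 7, 13}  B11 = {1, 2, 3, 13}  B12 = {1, 2, 3, 11}
Tree: B1–B2, B2–B3, B3–B4, B4–B5, B5–B6, B6–B7, B7–B8, B8–B9, B9–B10, B10–B11, B11–B12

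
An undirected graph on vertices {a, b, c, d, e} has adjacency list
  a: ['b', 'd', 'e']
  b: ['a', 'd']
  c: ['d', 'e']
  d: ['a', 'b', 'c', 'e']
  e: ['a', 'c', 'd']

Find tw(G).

A width-2 tree decomposition is:
Bags: B1 = {c, d, e}  B2 = {a, d, e}  B3 = {a, b, d}
Tree: B1–B2, B2–B3
The largest bag has 3 vertices, giving width 2; this decomposition certifies tw(G) ≤ 2. Conversely, {c, d, e} is a clique of size 3, and the vertices of any clique must share a bag in every tree decomposition; so some bag has ≥ 3 vertices and tw(G) ≥ 2. Combining the bounds, tw(G) = 2.

2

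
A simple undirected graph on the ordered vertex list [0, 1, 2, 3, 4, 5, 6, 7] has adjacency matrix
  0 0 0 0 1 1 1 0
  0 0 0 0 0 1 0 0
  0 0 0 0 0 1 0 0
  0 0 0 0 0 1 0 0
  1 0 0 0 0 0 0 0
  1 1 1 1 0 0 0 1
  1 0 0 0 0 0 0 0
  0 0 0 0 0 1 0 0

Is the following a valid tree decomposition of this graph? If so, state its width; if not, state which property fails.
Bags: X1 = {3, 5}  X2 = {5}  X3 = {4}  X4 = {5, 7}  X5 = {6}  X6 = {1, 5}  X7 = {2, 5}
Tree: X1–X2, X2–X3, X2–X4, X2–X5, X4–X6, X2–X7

No — vertex 0 appears in no bag.

A tree decomposition must satisfy three properties: every vertex lies in some bag; for every edge, both endpoints lie together in some bag; and for every vertex, the bags containing it form a connected subtree. Here vertex 0 appears in no bag, so the decomposition is invalid.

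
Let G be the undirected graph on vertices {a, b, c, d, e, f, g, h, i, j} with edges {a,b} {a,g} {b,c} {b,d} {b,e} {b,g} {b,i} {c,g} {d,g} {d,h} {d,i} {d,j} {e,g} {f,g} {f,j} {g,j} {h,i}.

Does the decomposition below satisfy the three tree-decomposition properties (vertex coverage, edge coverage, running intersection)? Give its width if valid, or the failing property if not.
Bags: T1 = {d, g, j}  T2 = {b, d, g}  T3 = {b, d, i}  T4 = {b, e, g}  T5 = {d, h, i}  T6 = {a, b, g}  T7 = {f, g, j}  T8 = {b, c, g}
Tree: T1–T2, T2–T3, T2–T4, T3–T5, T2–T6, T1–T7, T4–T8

Yes; width 2.

Checking the three conditions: (i) the bags cover all of {a, b, c, d, e, f, g, h, i, j}; (ii) for each edge, some bag contains both endpoints; (iii) the bags containing any fixed vertex form a subtree. All hold, so the decomposition is valid with width 3 − 1 = 2.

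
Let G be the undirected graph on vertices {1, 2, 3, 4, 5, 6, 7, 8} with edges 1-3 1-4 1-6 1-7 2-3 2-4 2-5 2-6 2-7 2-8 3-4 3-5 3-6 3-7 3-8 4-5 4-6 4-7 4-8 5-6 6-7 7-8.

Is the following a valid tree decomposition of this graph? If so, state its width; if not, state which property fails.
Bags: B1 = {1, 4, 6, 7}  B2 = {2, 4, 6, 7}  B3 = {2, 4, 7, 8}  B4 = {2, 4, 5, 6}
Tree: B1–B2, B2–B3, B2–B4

No — vertex 3 appears in no bag.

A tree decomposition must satisfy three properties: every vertex lies in some bag; for every edge, both endpoints lie together in some bag; and for every vertex, the bags containing it form a connected subtree. Here vertex 3 appears in no bag, so the decomposition is invalid.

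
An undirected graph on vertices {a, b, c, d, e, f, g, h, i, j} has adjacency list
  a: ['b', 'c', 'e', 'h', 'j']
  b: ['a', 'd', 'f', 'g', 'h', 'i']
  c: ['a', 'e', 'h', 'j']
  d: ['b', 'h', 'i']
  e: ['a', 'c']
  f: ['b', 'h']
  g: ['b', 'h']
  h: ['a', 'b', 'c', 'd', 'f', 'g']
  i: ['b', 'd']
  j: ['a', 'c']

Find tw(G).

2

A width-2 tree decomposition is:
Bags: B1 = {a, b, h}  B2 = {b, d, h}  B3 = {b, g, h}  B4 = {a, c, h}  B5 = {b, d, i}  B6 = {b, f, h}  B7 = {a, c, e}  B8 = {a, c, j}
Tree: B1–B2, B2–B3, B1–B4, B2–B5, B1–B6, B4–B7, B4–B8
Every bag has size at most 3, so the width is 3 − 1 = 2 and tw(G) ≤ 2. For the lower bound, the 3 vertices {a, c, j} are pairwise adjacent, and any tree decomposition puts a clique entirely inside one bag — forcing width ≥ 2. The upper and lower bounds meet at 2, so that is the treewidth.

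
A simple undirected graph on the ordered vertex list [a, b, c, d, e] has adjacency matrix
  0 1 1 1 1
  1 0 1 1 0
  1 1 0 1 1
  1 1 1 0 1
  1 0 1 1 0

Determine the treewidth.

A width-3 tree decomposition is:
Bags: B1 = {a, c, d, e}  B2 = {a, b, c, d}
Tree: B1–B2
Each bag holds 4 vertices, so the decomposition has width 3, which upper-bounds the treewidth. On the other hand G contains the 4-clique {a, c, d, e}. A clique must lie in a single bag of any decomposition, so no decomposition can have width below 3. Combining the bounds, tw(G) = 3.

3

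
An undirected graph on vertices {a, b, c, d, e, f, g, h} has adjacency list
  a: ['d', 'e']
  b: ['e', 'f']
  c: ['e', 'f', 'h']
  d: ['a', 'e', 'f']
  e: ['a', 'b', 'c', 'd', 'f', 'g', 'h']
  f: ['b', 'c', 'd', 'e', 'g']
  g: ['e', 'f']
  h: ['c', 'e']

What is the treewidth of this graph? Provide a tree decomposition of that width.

The largest bag has 3 vertices, giving width 2; this decomposition certifies tw(G) ≤ 2. Conversely, {a, d, e} is a clique of size 3, and the vertices of any clique must share a bag in every tree decomposition; so some bag has ≥ 3 vertices and tw(G) ≥ 2. Hence tw(G) = 2 exactly.

Treewidth 2.
Bags: B1 = {b, e, f}  B2 = {e, f, g}  B3 = {d, e, f}  B4 = {c, e, f}  B5 = {c, e, h}  B6 = {a, d, e}
Tree: B1–B2, B2–B3, B1–B4, B4–B5, B3–B6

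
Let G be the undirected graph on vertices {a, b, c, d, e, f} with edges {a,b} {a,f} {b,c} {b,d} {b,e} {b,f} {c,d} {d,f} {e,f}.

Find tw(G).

A width-2 tree decomposition is:
Bags: B1 = {a, b, f}  B2 = {b, d, f}  B3 = {b, e, f}  B4 = {b, c, d}
Tree: B1–B2, B2–B3, B2–B4
Every bag has size at most 3, so the width is 3 − 1 = 2 and tw(G) ≤ 2. For the lower bound, the 3 vertices {b, c, d} are pairwise adjacent, and any tree decomposition puts a clique entirely inside one bag — forcing width ≥ 2. The upper and lower bounds meet at 2, so that is the treewidth.

2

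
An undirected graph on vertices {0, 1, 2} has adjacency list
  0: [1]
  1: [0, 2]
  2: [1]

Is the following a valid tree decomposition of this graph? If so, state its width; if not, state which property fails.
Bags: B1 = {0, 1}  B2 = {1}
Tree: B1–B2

A tree decomposition must satisfy three properties: every vertex lies in some bag; for every edge, both endpoints lie together in some bag; and for every vertex, the bags containing it form a connected subtree. Here vertex 2 appears in no bag, so the decomposition is invalid.

No — vertex 2 appears in no bag.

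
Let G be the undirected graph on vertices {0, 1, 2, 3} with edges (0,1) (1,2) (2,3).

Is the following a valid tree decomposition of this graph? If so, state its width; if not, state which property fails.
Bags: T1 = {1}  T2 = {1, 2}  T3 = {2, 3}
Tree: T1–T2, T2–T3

No — vertex 0 appears in no bag.

A tree decomposition must satisfy three properties: every vertex lies in some bag; for every edge, both endpoints lie together in some bag; and for every vertex, the bags containing it form a connected subtree. Here vertex 0 appears in no bag, so the decomposition is invalid.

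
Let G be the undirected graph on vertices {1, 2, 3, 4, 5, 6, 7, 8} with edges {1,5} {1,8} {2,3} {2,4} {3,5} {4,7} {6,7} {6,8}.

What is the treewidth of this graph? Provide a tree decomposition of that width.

Every bag has size at most 3, so the width is 3 − 1 = 2 and tw(G) ≤ 2. The edges 7–4–2–3–5–1–8–6–7 form a cycle, so G is not a tree and its treewidth is at least 2. Combining the bounds, tw(G) = 2.

Treewidth 2.
Bags: B1 = {2, 4, 7}  B2 = {2, 3, 7}  B3 = {3, 5, 7}  B4 = {1, 5, 7}  B5 = {1, 7, 8}  B6 = {6, 7, 8}
Tree: B1–B2, B2–B3, B3–B4, B4–B5, B5–B6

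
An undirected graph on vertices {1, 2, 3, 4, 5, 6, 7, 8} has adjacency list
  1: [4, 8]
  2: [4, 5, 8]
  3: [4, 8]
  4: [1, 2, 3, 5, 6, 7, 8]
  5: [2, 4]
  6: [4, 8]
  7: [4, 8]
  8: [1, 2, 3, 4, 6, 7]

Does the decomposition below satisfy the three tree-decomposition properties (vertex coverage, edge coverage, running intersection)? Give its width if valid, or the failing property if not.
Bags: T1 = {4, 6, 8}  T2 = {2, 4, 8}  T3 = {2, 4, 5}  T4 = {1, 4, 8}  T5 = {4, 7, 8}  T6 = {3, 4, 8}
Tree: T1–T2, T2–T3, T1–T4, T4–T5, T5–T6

Every vertex of G appears in some bag (union = {1, 2, 3, 4, 5, 6, 7, 8}); every edge is covered by a bag; and for each vertex v the set of bags containing v is connected in the bag tree. The decomposition is therefore valid. The largest bag has 3 vertices, so the width is 2.

Yes; width 2.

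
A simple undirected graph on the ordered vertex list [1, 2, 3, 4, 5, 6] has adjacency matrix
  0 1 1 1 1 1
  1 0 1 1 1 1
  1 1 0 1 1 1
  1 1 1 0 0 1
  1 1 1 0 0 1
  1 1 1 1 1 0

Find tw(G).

A width-4 tree decomposition is:
Bags: B1 = {1, 2, 3, 5, 6}  B2 = {1, 2, 3, 4, 6}
Tree: B1–B2
Every bag has size at most 5, so the width is 5 − 1 = 4 and tw(G) ≤ 4. On the other hand G contains the 5-clique {1, 2, 3, 4, 6}. A clique must lie in a single bag of any decomposition, so no decomposition can have width below 4. Therefore the treewidth is 4.

4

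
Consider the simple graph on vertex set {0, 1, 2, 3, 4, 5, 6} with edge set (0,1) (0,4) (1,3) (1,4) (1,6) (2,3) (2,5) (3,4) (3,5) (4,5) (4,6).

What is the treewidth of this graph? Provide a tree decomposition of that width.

Each bag holds 3 vertices, so the decomposition has width 2, which upper-bounds the treewidth. Conversely, {2, 3, 5} is a clique of size 3, and the vertices of any clique must share a bag in every tree decomposition; so some bag has ≥ 3 vertices and tw(G) ≥ 2. Hence tw(G) = 2 exactly.

Treewidth 2.
One such decomposition:
Bags: B1 = {0, 1, 4}  B2 = {1, 4, 6}  B3 = {1, 3, 4}  B4 = {3, 4, 5}  B5 = {2, 3, 5}
Tree: B1–B2, B2–B3, B3–B4, B4–B5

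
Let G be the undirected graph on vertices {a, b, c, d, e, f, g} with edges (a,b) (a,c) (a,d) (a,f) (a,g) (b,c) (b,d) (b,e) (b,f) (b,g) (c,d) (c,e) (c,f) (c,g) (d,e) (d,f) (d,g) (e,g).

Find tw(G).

A width-4 tree decomposition is:
Bags: B1 = {a, b, c, d, g}  B2 = {b, c, d, e, g}  B3 = {a, b, c, d, f}
Tree: B1–B2, B1–B3
The largest bag has 5 vertices, giving width 4; this decomposition certifies tw(G) ≤ 4. Conversely, {b, c, d, e, g} is a clique of size 5, and the vertices of any clique must share a bag in every tree decomposition; so some bag has ≥ 5 vertices and tw(G) ≥ 4. The upper and lower bounds meet at 4, so that is the treewidth.

4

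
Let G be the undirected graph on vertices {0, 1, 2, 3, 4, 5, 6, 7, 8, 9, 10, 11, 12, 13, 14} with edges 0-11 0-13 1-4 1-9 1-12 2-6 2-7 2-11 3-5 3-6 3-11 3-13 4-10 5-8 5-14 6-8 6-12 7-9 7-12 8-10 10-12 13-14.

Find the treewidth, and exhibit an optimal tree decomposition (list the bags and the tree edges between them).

Every bag has size at most 4, so the width is 4 − 1 = 3 and tw(G) ≤ 3. For the lower bound: the 4 vertex sets {0,13,14}, {5}, {3}, {2,6,8,11} are disjoint, each induces a connected subgraph, and every pair is joined by at least one edge of G. Contracting each set to a single vertex therefore yields K_{4} as a minor, and since treewidth is minor-monotone, tw(G) ≥ tw(K_{4}) = 3. The upper and lower bounds meet at 3, so that is the treewidth.

Treewidth 3.
One optimal decomposition is:
Bags: B1 = {0, 5, 13, 14}  B2 = {0, 3, 5, 13}  B3 = {0, 3, 5, 11}  B4 = {3, 5, 8, 11}  B5 = {3, 6, 8, 11}  B6 = {2, 6, 8, 11}  B7 = {2, 6, 8, 10}  B8 = {2, 6, 10, 12}  B9 = {2, 7, 10, 12}  B10 = {4, 7, 10, 12}  B11 = {1, 4, 7, 12}  B12 = {1, 4, 7, 9}
Tree: B1–B2, B2–B3, B3–B4, B4–B5, B5–B6, B6–B7, B7–B8, B8–B9, B9–B10, B10–B11, B11–B12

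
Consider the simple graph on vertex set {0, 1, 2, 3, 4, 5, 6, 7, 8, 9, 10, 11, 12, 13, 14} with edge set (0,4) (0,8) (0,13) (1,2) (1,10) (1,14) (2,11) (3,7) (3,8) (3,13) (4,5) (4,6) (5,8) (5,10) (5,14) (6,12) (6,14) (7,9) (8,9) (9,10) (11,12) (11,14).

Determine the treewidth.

3

A width-3 tree decomposition is:
Bags: B1 = {2, 6, 11, 12}  B2 = {2, 6, 11, 14}  B3 = {1, 2, 6, 14}  B4 = {1, 4, 6, 14}  B5 = {1, 4, 5, 14}  B6 = {1, 4, 5, 10}  B7 = {0, 4, 5, 10}  B8 = {0, 5, 8, 10}  B9 = {0, 8, 9, 10}  B10 = {0, 8, 9, 13}  B11 = {3, 8, 9, 13}  B12 = {3, 7, 9, 13}
Tree: B1–B2, B2–B3, B3–B4, B4–B5, B5–B6, B6–B7, B7–B8, B8–B9, B9–B10, B10–B11, B11–B12
Each bag holds 4 vertices, so the decomposition has width 3, which upper-bounds the treewidth. For the lower bound: the 4 vertex sets {2,11,12}, {6}, {14}, {1,4,5,10} are disjoint, each induces a connected subgraph, and every pair is joined by at least one edge of G. Contracting each set to a single vertex therefore yields K_{4} as a minor, and since treewidth is minor-monotone, tw(G) ≥ tw(K_{4}) = 3. Hence tw(G) = 3 exactly.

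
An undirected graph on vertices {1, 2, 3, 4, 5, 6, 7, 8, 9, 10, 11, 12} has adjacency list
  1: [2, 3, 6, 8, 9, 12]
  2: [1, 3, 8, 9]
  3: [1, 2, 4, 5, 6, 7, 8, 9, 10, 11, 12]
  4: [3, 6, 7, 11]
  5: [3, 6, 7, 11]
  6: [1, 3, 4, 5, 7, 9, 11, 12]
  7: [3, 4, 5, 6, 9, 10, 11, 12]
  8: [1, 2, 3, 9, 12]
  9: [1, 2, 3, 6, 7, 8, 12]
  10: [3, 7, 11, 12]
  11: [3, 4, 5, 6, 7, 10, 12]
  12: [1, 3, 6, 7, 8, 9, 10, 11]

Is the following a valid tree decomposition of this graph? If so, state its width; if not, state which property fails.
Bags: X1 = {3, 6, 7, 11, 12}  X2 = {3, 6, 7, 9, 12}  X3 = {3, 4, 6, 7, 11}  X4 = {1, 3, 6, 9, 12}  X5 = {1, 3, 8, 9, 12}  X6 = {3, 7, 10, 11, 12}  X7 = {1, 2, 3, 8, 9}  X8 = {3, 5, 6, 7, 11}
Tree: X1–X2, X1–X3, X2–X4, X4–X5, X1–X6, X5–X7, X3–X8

Yes; width 4.

Vertex coverage: the bags together contain {1, 2, 3, 4, 5, 6, 7, 8, 9, 10, 11, 12}, the full vertex set. Edge coverage: each edge of G has both endpoints in at least one bag. Running intersection: for every vertex, the bags containing it form a connected subtree. All three properties hold, so this is a valid tree decomposition of width max|bag| − 1 = 4, and hence tw(G) ≤ 4.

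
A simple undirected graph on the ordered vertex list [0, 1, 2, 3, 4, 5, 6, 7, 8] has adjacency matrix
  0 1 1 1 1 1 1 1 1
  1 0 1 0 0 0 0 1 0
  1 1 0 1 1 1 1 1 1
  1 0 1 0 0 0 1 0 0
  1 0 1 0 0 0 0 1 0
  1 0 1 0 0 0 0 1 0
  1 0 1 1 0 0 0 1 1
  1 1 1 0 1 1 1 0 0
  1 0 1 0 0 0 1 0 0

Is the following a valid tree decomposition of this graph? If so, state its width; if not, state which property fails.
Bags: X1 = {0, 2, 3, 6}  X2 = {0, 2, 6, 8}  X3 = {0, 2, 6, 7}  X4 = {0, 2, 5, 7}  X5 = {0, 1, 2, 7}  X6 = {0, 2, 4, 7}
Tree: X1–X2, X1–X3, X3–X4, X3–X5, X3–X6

Yes; width 3.

Vertex coverage: the bags together contain {0, 1, 2, 3, 4, 5, 6, 7, 8}, the full vertex set. Edge coverage: each edge of G has both endpoints in at least one bag. Running intersection: for every vertex, the bags containing it form a connected subtree. All three properties hold, so this is a valid tree decomposition of width max|bag| − 1 = 3, and hence tw(G) ≤ 3.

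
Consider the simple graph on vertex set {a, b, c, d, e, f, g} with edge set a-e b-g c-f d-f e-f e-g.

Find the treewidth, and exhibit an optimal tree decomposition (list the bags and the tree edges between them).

Treewidth 1.
One such decomposition:
Bags: B1 = {e, f}  B2 = {a, e}  B3 = {c, f}  B4 = {e, g}  B5 = {d, f}  B6 = {b, g}
Tree: B1–B2, B1–B3, B1–B4, B3–B5, B4–B6

Each bag holds 2 vertices, so the decomposition has width 1, which upper-bounds the treewidth. Since G has at least one edge (e.g. e–f), it is not an edgeless graph, so tw(G) ≥ 1. Hence tw(G) = 1 exactly.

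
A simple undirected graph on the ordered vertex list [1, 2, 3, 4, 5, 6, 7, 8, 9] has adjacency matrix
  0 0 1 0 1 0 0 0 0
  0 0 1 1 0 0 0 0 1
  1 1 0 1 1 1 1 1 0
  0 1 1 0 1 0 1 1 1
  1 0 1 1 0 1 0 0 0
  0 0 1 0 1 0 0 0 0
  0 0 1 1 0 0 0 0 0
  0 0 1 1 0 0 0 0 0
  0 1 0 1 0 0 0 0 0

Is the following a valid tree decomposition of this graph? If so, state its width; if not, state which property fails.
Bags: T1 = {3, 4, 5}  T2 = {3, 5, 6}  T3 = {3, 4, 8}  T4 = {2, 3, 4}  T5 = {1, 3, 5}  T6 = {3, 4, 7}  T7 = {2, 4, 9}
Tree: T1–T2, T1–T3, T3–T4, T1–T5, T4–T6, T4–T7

Yes; width 2.

Checking the three conditions: (i) the bags cover all of {1, 2, 3, 4, 5, 6, 7, 8, 9}; (ii) for each edge, some bag contains both endpoints; (iii) the bags containing any fixed vertex form a subtree. All hold, so the decomposition is valid with width 3 − 1 = 2.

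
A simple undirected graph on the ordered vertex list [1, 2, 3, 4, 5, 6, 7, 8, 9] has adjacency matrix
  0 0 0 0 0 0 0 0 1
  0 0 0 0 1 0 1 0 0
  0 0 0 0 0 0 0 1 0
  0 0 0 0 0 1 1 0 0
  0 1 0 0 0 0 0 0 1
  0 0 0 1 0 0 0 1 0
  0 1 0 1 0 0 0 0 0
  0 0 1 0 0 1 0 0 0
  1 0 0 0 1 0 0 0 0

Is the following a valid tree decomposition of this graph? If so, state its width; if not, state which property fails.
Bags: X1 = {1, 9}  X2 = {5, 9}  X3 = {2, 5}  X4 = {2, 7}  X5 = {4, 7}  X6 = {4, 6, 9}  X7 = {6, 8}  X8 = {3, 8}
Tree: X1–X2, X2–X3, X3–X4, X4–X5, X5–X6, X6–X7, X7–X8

No — bags containing vertex 9 are not connected in the tree.

A tree decomposition must satisfy three properties: every vertex lies in some bag; for every edge, both endpoints lie together in some bag; and for every vertex, the bags containing it form a connected subtree. Here bags containing vertex 9 are not connected in the tree, so the decomposition is invalid.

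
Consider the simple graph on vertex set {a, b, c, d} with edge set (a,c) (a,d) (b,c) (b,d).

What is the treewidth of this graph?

A width-2 tree decomposition is:
Bags: B1 = {a, b, c}  B2 = {a, b, d}
Tree: B1–B2
Each bag holds 3 vertices, so the decomposition has width 2, which upper-bounds the treewidth. Since b–c–a–d–b is a cycle in G, G is not acyclic. Forests are exactly the graphs of treewidth ≤ 1, so tw(G) ≥ 2. The upper and lower bounds meet at 2, so that is the treewidth.

2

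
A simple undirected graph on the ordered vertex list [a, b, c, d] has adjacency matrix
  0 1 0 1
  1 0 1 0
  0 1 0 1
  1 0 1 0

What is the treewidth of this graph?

A width-2 tree decomposition is:
Bags: B1 = {a, b, c}  B2 = {a, c, d}
Tree: B1–B2
Every bag has size at most 3, so the width is 3 − 1 = 2 and tw(G) ≤ 2. The edges a–b–c–d–a form a cycle, so G is not a tree and its treewidth is at least 2. Hence tw(G) = 2 exactly.

2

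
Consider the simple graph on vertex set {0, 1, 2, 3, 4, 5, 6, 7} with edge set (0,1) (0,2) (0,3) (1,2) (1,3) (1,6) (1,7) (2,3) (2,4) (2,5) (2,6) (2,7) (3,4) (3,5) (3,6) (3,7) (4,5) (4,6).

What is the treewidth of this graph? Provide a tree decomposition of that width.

Each bag holds 4 vertices, so the decomposition has width 3, which upper-bounds the treewidth. Conversely, {0, 1, 2, 3} is a clique of size 4, and the vertices of any clique must share a bag in every tree decomposition; so some bag has ≥ 4 vertices and tw(G) ≥ 3. Combining the bounds, tw(G) = 3.

Treewidth 3.
One such decomposition:
Bags: B1 = {1, 2, 3, 6}  B2 = {1, 2, 3, 7}  B3 = {2, 3, 4, 6}  B4 = {2, 3, 4, 5}  B5 = {0, 1, 2, 3}
Tree: B1–B2, B1–B3, B3–B4, B2–B5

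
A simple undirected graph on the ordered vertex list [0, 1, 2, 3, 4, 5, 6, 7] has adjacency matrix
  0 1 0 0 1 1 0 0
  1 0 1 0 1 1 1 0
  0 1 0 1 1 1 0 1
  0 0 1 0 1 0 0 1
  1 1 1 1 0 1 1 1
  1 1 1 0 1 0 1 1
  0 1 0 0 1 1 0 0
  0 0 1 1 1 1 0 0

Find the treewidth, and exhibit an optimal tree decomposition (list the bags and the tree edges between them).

Treewidth 3.
Bags: B1 = {1, 2, 4, 5}  B2 = {2, 4, 5, 7}  B3 = {2, 3, 4, 7}  B4 = {1, 4, 5, 6}  B5 = {0, 1, 4, 5}
Tree: B1–B2, B2–B3, B1–B4, B1–B5

The largest bag has 4 vertices, giving width 3; this decomposition certifies tw(G) ≤ 3. For the lower bound, the 4 vertices {2, 3, 4, 7} are pairwise adjacent, and any tree decomposition puts a clique entirely inside one bag — forcing width ≥ 3. Therefore the treewidth is 3.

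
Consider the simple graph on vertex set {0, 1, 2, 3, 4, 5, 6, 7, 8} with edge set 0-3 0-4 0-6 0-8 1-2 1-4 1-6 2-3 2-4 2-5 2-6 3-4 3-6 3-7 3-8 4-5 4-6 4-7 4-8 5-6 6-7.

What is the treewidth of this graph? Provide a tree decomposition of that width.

Each bag holds 4 vertices, so the decomposition has width 3, which upper-bounds the treewidth. Conversely, {0, 3, 4, 8} is a clique of size 4, and the vertices of any clique must share a bag in every tree decomposition; so some bag has ≥ 4 vertices and tw(G) ≥ 3. The upper and lower bounds meet at 3, so that is the treewidth.

Treewidth 3.
One optimal decomposition is:
Bags: B1 = {3, 4, 6, 7}  B2 = {0, 3, 4, 6}  B3 = {2, 3, 4, 6}  B4 = {2, 4, 5, 6}  B5 = {0, 3, 4, 8}  B6 = {1, 2, 4, 6}
Tree: B1–B2, B1–B3, B3–B4, B2–B5, B3–B6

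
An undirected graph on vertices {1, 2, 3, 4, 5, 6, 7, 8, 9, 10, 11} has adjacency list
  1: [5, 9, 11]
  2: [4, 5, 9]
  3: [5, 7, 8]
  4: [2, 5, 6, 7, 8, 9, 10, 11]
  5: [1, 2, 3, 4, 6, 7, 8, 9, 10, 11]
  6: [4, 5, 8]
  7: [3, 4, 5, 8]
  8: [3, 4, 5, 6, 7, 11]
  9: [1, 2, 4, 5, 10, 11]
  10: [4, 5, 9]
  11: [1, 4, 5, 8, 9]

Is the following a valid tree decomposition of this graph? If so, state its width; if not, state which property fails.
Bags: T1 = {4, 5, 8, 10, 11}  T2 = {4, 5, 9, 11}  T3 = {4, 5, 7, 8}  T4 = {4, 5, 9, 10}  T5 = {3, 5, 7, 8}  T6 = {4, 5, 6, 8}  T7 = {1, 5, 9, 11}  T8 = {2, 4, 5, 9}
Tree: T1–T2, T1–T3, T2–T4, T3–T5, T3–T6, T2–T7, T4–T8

No — bags containing vertex 10 are not connected in the tree.

A tree decomposition must satisfy three properties: every vertex lies in some bag; for every edge, both endpoints lie together in some bag; and for every vertex, the bags containing it form a connected subtree. Here bags containing vertex 10 are not connected in the tree, so the decomposition is invalid.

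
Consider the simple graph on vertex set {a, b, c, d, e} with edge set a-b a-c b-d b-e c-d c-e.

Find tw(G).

2

A width-2 tree decomposition is:
Bags: B1 = {b, c, e}  B2 = {b, c, d}  B3 = {a, b, c}
Tree: B1–B2, B2–B3
Every bag has size at most 3, so the width is 3 − 1 = 2 and tw(G) ≤ 2. For the lower bound, G contains the cycle e–c–d–b–e, so G is not a forest; only forests have treewidth ≤ 1, hence tw(G) ≥ 2. Therefore the treewidth is 2.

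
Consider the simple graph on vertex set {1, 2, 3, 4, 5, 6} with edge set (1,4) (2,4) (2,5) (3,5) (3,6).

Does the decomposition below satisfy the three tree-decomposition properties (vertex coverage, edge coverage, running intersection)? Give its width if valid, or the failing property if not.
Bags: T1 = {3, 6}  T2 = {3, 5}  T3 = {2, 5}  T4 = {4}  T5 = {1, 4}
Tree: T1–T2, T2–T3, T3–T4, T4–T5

A tree decomposition must satisfy three properties: every vertex lies in some bag; for every edge, both endpoints lie together in some bag; and for every vertex, the bags containing it form a connected subtree. Here edge (2,4) lies in no bag, so the decomposition is invalid.

No — edge (2,4) lies in no bag.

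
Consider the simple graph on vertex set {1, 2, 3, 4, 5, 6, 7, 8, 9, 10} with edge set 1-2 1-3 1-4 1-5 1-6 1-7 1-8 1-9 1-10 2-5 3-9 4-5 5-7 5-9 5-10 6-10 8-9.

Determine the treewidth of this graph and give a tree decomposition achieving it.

Every bag has size at most 3, so the width is 3 − 1 = 2 and tw(G) ≤ 2. For the lower bound, the 3 vertices {1, 8, 9} are pairwise adjacent, and any tree decomposition puts a clique entirely inside one bag — forcing width ≥ 2. Therefore the treewidth is 2.

Treewidth 2.
One optimal decomposition is:
Bags: B1 = {1, 5, 10}  B2 = {1, 6, 10}  B3 = {1, 5, 9}  B4 = {1, 2, 5}  B5 = {1, 5, 7}  B6 = {1, 4, 5}  B7 = {1, 3, 9}  B8 = {1, 8, 9}
Tree: B1–B2, B1–B3, B1–B4, B4–B5, B1–B6, B3–B7, B7–B8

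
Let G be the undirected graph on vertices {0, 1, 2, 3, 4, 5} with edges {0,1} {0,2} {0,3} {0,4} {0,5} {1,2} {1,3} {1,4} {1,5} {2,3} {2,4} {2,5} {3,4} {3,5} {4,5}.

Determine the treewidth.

5

A width-5 tree decomposition is:
Bags: B1 = {0, 1, 2, 3, 4, 5}
Tree: (single bag)
A single bag containing all 6 vertices is trivially a valid decomposition of width 5. For the lower bound, the 6 vertices {0, 1, 2, 3, 4, 5} are pairwise adjacent, and any tree decomposition puts a clique entirely inside one bag — forcing width ≥ 5. Combining the bounds, tw(G) = 5.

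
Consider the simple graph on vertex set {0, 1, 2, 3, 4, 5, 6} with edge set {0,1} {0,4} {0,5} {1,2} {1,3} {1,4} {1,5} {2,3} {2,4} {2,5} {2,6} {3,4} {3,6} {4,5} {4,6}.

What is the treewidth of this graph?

3

A width-3 tree decomposition is:
Bags: B1 = {2, 3, 4, 6}  B2 = {1, 2, 3, 4}  B3 = {1, 2, 4, 5}  B4 = {0, 1, 4, 5}
Tree: B1–B2, B2–B3, B3–B4
Every bag has size at most 4, so the width is 4 − 1 = 3 and tw(G) ≤ 3. For the lower bound, the 4 vertices {0, 1, 4, 5} are pairwise adjacent, and any tree decomposition puts a clique entirely inside one bag — forcing width ≥ 3. Hence tw(G) = 3 exactly.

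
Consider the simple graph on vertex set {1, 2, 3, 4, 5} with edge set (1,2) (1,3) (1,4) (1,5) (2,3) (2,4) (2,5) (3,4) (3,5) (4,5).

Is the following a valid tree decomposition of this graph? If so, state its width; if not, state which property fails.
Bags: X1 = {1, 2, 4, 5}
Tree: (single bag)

A tree decomposition must satisfy three properties: every vertex lies in some bag; for every edge, both endpoints lie together in some bag; and for every vertex, the bags containing it form a connected subtree. Here vertex 3 appears in no bag, so the decomposition is invalid.

No — vertex 3 appears in no bag.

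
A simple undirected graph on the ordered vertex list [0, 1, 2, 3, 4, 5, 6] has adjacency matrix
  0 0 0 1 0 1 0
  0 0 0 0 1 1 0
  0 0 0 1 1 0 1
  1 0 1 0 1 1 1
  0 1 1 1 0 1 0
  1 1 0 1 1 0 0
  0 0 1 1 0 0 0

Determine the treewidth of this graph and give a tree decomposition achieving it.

Every bag has size at most 3, so the width is 3 − 1 = 2 and tw(G) ≤ 2. Conversely, {1, 4, 5} is a clique of size 3, and the vertices of any clique must share a bag in every tree decomposition; so some bag has ≥ 3 vertices and tw(G) ≥ 2. Hence tw(G) = 2 exactly.

Treewidth 2.
One such decomposition:
Bags: B1 = {1, 4, 5}  B2 = {3, 4, 5}  B3 = {2, 3, 4}  B4 = {2, 3, 6}  B5 = {0, 3, 5}
Tree: B1–B2, B2–B3, B3–B4, B2–B5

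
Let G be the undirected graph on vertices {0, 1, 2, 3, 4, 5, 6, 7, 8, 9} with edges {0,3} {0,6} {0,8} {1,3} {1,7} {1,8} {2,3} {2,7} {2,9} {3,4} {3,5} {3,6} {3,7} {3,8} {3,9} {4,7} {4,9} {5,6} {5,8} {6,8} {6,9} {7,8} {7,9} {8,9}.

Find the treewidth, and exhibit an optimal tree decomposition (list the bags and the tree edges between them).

Treewidth 3.
Bags: B1 = {3, 7, 8, 9}  B2 = {3, 4, 7, 9}  B3 = {3, 6, 8, 9}  B4 = {2, 3, 7, 9}  B5 = {0, 3, 6, 8}  B6 = {1, 3, 7, 8}  B7 = {3, 5, 6, 8}
Tree: B1–B2, B1–B3, B1–B4, B3–B5, B1–B6, B3–B7

Each bag holds 4 vertices, so the decomposition has width 3, which upper-bounds the treewidth. For the lower bound, the 4 vertices {1, 3, 7, 8} are pairwise adjacent, and any tree decomposition puts a clique entirely inside one bag — forcing width ≥ 3. Hence tw(G) = 3 exactly.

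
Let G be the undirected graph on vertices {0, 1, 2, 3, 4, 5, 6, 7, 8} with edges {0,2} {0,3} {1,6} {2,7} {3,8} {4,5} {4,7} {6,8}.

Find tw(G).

A width-1 tree decomposition is:
Bags: B1 = {1, 6}  B2 = {6, 8}  B3 = {3, 8}  B4 = {0, 3}  B5 = {0, 2}  B6 = {2, 7}  B7 = {4, 7}  B8 = {4, 5}
Tree: B1–B2, B2–B3, B3–B4, B4–B5, B5–B6, B6–B7, B7–B8
Each bag holds 2 vertices, so the decomposition has width 1, which upper-bounds the treewidth. Since G has at least one edge (e.g. 1–6), it is not an edgeless graph, so tw(G) ≥ 1. The upper and lower bounds meet at 1, so that is the treewidth.

1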